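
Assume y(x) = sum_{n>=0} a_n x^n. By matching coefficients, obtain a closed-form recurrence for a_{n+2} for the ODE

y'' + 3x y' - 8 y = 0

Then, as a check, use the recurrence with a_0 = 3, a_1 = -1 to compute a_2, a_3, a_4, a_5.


Substitute y = sum_n a_n x^n.
y''(x) has coefficient (n+2)(n+1) a_{n+2} at x^n;
3 x y'(x) has coefficient 3 n a_n at x^n (shift);
-8 y(x) has coefficient -8 a_n at x^n.
Matching x^n: (n+2)(n+1) a_{n+2} + (3n - 8) a_n = 0.
Thus a_{n+2} = (-3n + 8) / ((n+1)(n+2)) * a_n.

Check with a_0 = 3, a_1 = -1 (apply the recurrence for n = 0, 1, 2, 3): a_0 = 3, a_1 = -1, a_2 = 12, a_3 = -5/6, a_4 = 2, a_5 = 1/24.

a_(n+2) = (-3n + 8) / ((n+1)(n+2)) * a_n; check: a_0 = 3, a_1 = -1, a_2 = 12, a_3 = -5/6, a_4 = 2, a_5 = 1/24


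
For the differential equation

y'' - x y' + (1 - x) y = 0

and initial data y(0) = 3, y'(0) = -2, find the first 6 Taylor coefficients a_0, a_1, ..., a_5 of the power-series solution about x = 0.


Ansatz: y(x) = sum_{n>=0} a_n x^n, so y'(x) = sum_{n>=1} n a_n x^(n-1) and y''(x) = sum_{n>=2} n(n-1) a_n x^(n-2).
Substitute into P(x) y'' + Q(x) y' + R(x) y = 0 with P(x) = 1, Q(x) = -x, R(x) = 1 - x, and match powers of x.
Initial conditions: a_0 = 3, a_1 = -2.
Setting the coefficient of each power of x to zero and solving order by order (substituting the coefficients already found):
  x^0: 2 a_2 + a_0 = 0  ->  2 a_2 = -a_0 = -3  ->  a_2 = -3/2
  x^1: 6 a_3 - a_0 = 0  ->  6 a_3 = a_0 = 3  ->  a_3 = 1/2
  x^2: 12 a_4 - a_2 - a_1 = 0  ->  12 a_4 = a_2 + a_1 = -7/2  ->  a_4 = -7/24
  x^3: 20 a_5 - 2 a_3 - a_2 = 0  ->  20 a_5 = 2 a_3 + a_2 = -1/2  ->  a_5 = -1/40
Truncated series: y(x) = 3 - 2 x - (3/2) x^2 + (1/2) x^3 - (7/24) x^4 - (1/40) x^5 + O(x^6).

a_0 = 3; a_1 = -2; a_2 = -3/2; a_3 = 1/2; a_4 = -7/24; a_5 = -1/40


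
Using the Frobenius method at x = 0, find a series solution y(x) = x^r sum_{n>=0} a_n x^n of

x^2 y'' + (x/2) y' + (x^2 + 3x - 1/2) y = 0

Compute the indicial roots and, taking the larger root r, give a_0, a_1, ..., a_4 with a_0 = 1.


Write in Frobenius form y'' + (p(x)/x) y' + (q(x)/x^2) y = 0:
  p(x) = 1/2,  q(x) = x^2 + 3x - 1/2.
Indicial equation: r(r-1) + (1/2) r + (-1/2) = 0 -> roots r_1 = 1, r_2 = -1/2.
Take r = r_1 = 1. Let y(x) = x^r sum_{n>=0} a_n x^n with a_0 = 1.
Substitute y = x^r sum a_n x^n and match x^{r+n}. The recurrence is
  D(n) a_n + 3 a_{n-1} + 1 a_{n-2} = 0,  where D(n) = (r+n)(r+n-1) + (1/2)(r+n) + (-1/2).
  a_n = [-3 a_{n-1} - 1 a_{n-2}] / D(n).
Since the indicial polynomial factors as (r - r_1)(r - r_2), D(n) = (r_1 + n - r_1)(r_1 + n - r_2) = n(n + 3/2).
Evaluating step by step (a_0 = 1):
  n = 1: D(1) = 1(1 + 3/2) = 5/2; numerator = -3(1) = -3; a_1 = (-3)/(5/2) = -6/5
  n = 2: D(2) = 2(2 + 3/2) = 7; numerator = -3(-6/5) - 1(1) = 13/5; a_2 = (13/5)/(7) = 13/35
  n = 3: D(3) = 3(3 + 3/2) = 27/2; numerator = -3(13/35) - 1(-6/5) = 3/35; a_3 = (3/35)/(27/2) = 2/315
  n = 4: D(4) = 4(4 + 3/2) = 22; numerator = -3(2/315) - 1(13/35) = -41/105; a_4 = (-41/105)/(22) = -41/2310

r = 1; a_0 = 1; a_1 = -6/5; a_2 = 13/35; a_3 = 2/315; a_4 = -41/2310


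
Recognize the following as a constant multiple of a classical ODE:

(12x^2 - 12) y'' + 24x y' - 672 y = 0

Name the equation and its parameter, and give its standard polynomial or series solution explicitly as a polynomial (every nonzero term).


All three coefficients share the factor -12; dividing through by -12 gives  (1 - x^2) y'' - 2x y' + 56 y = 0.
This matches the Legendre equation (1 - x^2) y'' - 2x y' + n(n+1) y = 0 (note the -2x y' term) with n(n+1) = 56, so n = 7; the polynomial solution is P_7(x).
With y = sum_k a_k x^k, matching x^k gives (k+2)(k+1) a_{k+2} = [k(k+1) - n(n+1)] a_k = (k - 7)(k + 8) a_k. The right side vanishes at k = 7, so the series with the parity of 7 terminates at degree 7.
Standard normalization (P_n(1) = 1): leading coefficient (2n)!/(2^n (n!)^2) = 87178291200/(128*25401600) = 429/16, so a_7 = 429/16. Work downward with a_k = (k+1)(k+2) a_{k+2} / ((k - 7)(k + 8)):
  a_5 = (6)(7)(429/16) / ((5 - 7)(5 + 8)) = (9009/8)/(-26) = -693/16
  a_3 = (4)(5)(-693/16) / ((3 - 7)(3 + 8)) = (-3465/4)/(-44) = 315/16
  a_1 = (2)(3)(315/16) / ((1 - 7)(1 + 8)) = (945/8)/(-54) = -35/16
Hence P_7(x) = 429 x^7/16 - 693 x^5/16 + 315 x^3/16 - 35 x/16.

P_7(x); series = 429 x^7/16 - 693 x^5/16 + 315 x^3/16 - 35 x/16


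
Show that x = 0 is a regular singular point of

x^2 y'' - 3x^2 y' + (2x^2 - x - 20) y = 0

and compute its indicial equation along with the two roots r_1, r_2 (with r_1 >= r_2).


Divide by x^2 to reach normal form y'' + P_1(x) y' + P_2(x) y = 0 with P_1(x) = -3 and P_2(x) = 2 - 1/x - 20/x^2.
x = 0 is a singular point because the y-coefficient 2 - 1/x - 20/x^2 has a pole at x = 0.
It is a regular singular point because x P_1(x) = p(x) = -3x and x^2 P_2(x) = q(x) = 2x^2 - x - 20 are polynomials, hence analytic at x = 0.
p(0) = 0,  q(0) = -20.
Indicial equation: r(r-1) + p(0) r + q(0) = 0, i.e. r^2 + (p(0) - 1) r + q(0) = 0, i.e. r^2 - 1 r - 20 = 0.
Discriminant: (-1)^2 - 4(-20) = 81, so r = (1 ± 9)/2.
Solving: r_1 = 5, r_2 = -4.

indicial: r^2 - 1 r - 20 = 0; roots r_1 = 5, r_2 = -4


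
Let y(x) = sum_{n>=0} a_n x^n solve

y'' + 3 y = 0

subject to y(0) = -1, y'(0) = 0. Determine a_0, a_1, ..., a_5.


Ansatz: y(x) = sum_{n>=0} a_n x^n, so y'(x) = sum_{n>=1} n a_n x^(n-1) and y''(x) = sum_{n>=2} n(n-1) a_n x^(n-2).
Substitute into P(x) y'' + Q(x) y' + R(x) y = 0 with P(x) = 1, Q(x) = 0, R(x) = 3, and match powers of x.
Initial conditions: a_0 = -1, a_1 = 0.
Setting the coefficient of each power of x to zero and solving order by order (substituting the coefficients already found):
  x^0: 2 a_2 + 3 a_0 = 0  ->  2 a_2 = -3 a_0 = 3  ->  a_2 = 3/2
  x^1: 6 a_3 + 3 a_1 = 0  ->  6 a_3 = -3 a_1 = 0  ->  a_3 = 0
  x^2: 12 a_4 + 3 a_2 = 0  ->  12 a_4 = -3 a_2 = -9/2  ->  a_4 = -3/8
  x^3: 20 a_5 + 3 a_3 = 0  ->  20 a_5 = -3 a_3 = 0  ->  a_5 = 0
Truncated series: y(x) = -1 + (3/2) x^2 - (3/8) x^4 + O(x^6).

a_0 = -1; a_1 = 0; a_2 = 3/2; a_3 = 0; a_4 = -3/8; a_5 = 0


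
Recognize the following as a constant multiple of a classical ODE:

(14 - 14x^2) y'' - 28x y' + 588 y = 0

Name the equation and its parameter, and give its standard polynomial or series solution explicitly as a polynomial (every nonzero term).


All three coefficients share the factor 14; dividing through by 14 gives  (1 - x^2) y'' - 2x y' + 42 y = 0.
This matches the Legendre equation (1 - x^2) y'' - 2x y' + n(n+1) y = 0 (note the -2x y' term) with n(n+1) = 42, so n = 6; the polynomial solution is P_6(x).
With y = sum_k a_k x^k, matching x^k gives (k+2)(k+1) a_{k+2} = [k(k+1) - n(n+1)] a_k = (k - 6)(k + 7) a_k. The right side vanishes at k = 6, so the series with the parity of 6 terminates at degree 6.
Standard normalization (P_n(1) = 1): leading coefficient (2n)!/(2^n (n!)^2) = 479001600/(64*518400) = 231/16, so a_6 = 231/16. Work downward with a_k = (k+1)(k+2) a_{k+2} / ((k - 6)(k + 7)):
  a_4 = (5)(6)(231/16) / ((4 - 6)(4 + 7)) = (3465/8)/(-22) = -315/16
  a_2 = (3)(4)(-315/16) / ((2 - 6)(2 + 7)) = (-945/4)/(-36) = 105/16
  a_0 = (1)(2)(105/16) / ((0 - 6)(0 + 7)) = (105/8)/(-42) = -5/16
Hence P_6(x) = 231 x^6/16 - 315 x^4/16 + 105 x^2/16 - 5/16.

P_6(x); series = 231 x^6/16 - 315 x^4/16 + 105 x^2/16 - 5/16


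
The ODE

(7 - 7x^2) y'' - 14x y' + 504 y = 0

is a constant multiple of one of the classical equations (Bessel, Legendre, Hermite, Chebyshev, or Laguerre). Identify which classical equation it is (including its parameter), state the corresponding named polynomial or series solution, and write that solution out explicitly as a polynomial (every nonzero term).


All three coefficients share the factor 7; dividing through by 7 gives  (1 - x^2) y'' - 2x y' + 72 y = 0.
This matches the Legendre equation (1 - x^2) y'' - 2x y' + n(n+1) y = 0 (note the -2x y' term) with n(n+1) = 72, so n = 8; the polynomial solution is P_8(x).
With y = sum_k a_k x^k, matching x^k gives (k+2)(k+1) a_{k+2} = [k(k+1) - n(n+1)] a_k = (k - 8)(k + 9) a_k. The right side vanishes at k = 8, so the series with the parity of 8 terminates at degree 8.
Standard normalization (P_n(1) = 1): leading coefficient (2n)!/(2^n (n!)^2) = 20922789888000/(256*1625702400) = 6435/128, so a_8 = 6435/128. Work downward with a_k = (k+1)(k+2) a_{k+2} / ((k - 8)(k + 9)):
  a_6 = (7)(8)(6435/128) / ((6 - 8)(6 + 9)) = (45045/16)/(-30) = -3003/32
  a_4 = (5)(6)(-3003/32) / ((4 - 8)(4 + 9)) = (-45045/16)/(-52) = 3465/64
  a_2 = (3)(4)(3465/64) / ((2 - 8)(2 + 9)) = (10395/16)/(-66) = -315/32
  a_0 = (1)(2)(-315/32) / ((0 - 8)(0 + 9)) = (-315/16)/(-72) = 35/128
Hence P_8(x) = 6435 x^8/128 - 3003 x^6/32 + 3465 x^4/64 - 315 x^2/32 + 35/128.

P_8(x); series = 6435 x^8/128 - 3003 x^6/32 + 3465 x^4/64 - 315 x^2/32 + 35/128


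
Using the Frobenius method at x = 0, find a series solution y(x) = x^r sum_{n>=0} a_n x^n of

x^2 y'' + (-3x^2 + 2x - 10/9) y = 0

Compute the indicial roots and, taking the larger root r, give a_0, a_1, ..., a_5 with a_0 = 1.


Write in Frobenius form y'' + (p(x)/x) y' + (q(x)/x^2) y = 0:
  p(x) = 0,  q(x) = -3x^2 + 2x - 10/9.
Indicial equation: r(r-1) + (0) r + (-10/9) = 0 -> roots r_1 = 5/3, r_2 = -2/3.
Take r = r_1 = 5/3. Let y(x) = x^r sum_{n>=0} a_n x^n with a_0 = 1.
Substitute y = x^r sum a_n x^n and match x^{r+n}. The recurrence is
  D(n) a_n + 2 a_{n-1} - 3 a_{n-2} = 0,  where D(n) = (r+n)(r+n-1) + (0)(r+n) + (-10/9).
  a_n = [-2 a_{n-1} + 3 a_{n-2}] / D(n).
Since the indicial polynomial factors as (r - r_1)(r - r_2), D(n) = (r_1 + n - r_1)(r_1 + n - r_2) = n(n + 7/3).
Evaluating step by step (a_0 = 1):
  n = 1: D(1) = 1(1 + 7/3) = 10/3; numerator = -2(1) = -2; a_1 = (-2)/(10/3) = -3/5
  n = 2: D(2) = 2(2 + 7/3) = 26/3; numerator = -2(-3/5) + 3(1) = 21/5; a_2 = (21/5)/(26/3) = 63/130
  n = 3: D(3) = 3(3 + 7/3) = 16; numerator = -2(63/130) + 3(-3/5) = -36/13; a_3 = (-36/13)/(16) = -9/52
  n = 4: D(4) = 4(4 + 7/3) = 76/3; numerator = -2(-9/52) + 3(63/130) = 9/5; a_4 = (9/5)/(76/3) = 27/380
  n = 5: D(5) = 5(5 + 7/3) = 110/3; numerator = -2(27/380) + 3(-9/52) = -3267/4940; a_5 = (-3267/4940)/(110/3) = -891/49400

r = 5/3; a_0 = 1; a_1 = -3/5; a_2 = 63/130; a_3 = -9/52; a_4 = 27/380; a_5 = -891/49400


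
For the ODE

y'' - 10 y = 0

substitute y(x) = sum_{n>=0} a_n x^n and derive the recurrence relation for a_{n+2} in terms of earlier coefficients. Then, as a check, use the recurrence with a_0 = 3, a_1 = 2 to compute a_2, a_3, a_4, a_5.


Substitute y = sum_n a_n x^n into y'' + (const) y = 0.
y''(x) = sum_{n>=0} (n+2)(n+1) a_{n+2} x^n.
The ODE becomes sum_n [(n+2)(n+1) a_{n+2} - 10 a_n] x^n = 0.
Setting each coefficient to zero gives the recurrence:
  (n+2)(n+1) a_{n+2} - 10 a_n = 0,
  a_{n+2} = 10 / ((n+1)(n+2)) a_n.

Check with a_0 = 3, a_1 = 2 (apply the recurrence for n = 0, 1, 2, 3): a_0 = 3, a_1 = 2, a_2 = 15, a_3 = 10/3, a_4 = 25/2, a_5 = 5/3.

a_{n+2} = 10/((n+1)(n+2)) * a_n; check: a_0 = 3, a_1 = 2, a_2 = 15, a_3 = 10/3, a_4 = 25/2, a_5 = 5/3


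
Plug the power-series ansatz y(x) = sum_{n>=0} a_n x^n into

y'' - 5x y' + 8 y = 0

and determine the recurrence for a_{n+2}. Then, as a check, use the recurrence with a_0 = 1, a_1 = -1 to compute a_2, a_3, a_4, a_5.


Substitute y = sum_n a_n x^n.
y''(x) has coefficient (n+2)(n+1) a_{n+2} at x^n;
-5 x y'(x) has coefficient -5 n a_n at x^n (shift);
8 y(x) has coefficient 8 a_n at x^n.
Matching x^n: (n+2)(n+1) a_{n+2} + (-5n + 8) a_n = 0.
Thus a_{n+2} = (5n - 8) / ((n+1)(n+2)) * a_n.

Check with a_0 = 1, a_1 = -1 (apply the recurrence for n = 0, 1, 2, 3): a_0 = 1, a_1 = -1, a_2 = -4, a_3 = 1/2, a_4 = -2/3, a_5 = 7/40.

a_(n+2) = (5n - 8) / ((n+1)(n+2)) * a_n; check: a_0 = 1, a_1 = -1, a_2 = -4, a_3 = 1/2, a_4 = -2/3, a_5 = 7/40


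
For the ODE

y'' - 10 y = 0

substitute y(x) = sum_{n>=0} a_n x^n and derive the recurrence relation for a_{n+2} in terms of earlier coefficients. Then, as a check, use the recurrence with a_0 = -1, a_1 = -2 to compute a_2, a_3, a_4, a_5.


Substitute y = sum_n a_n x^n into y'' + (const) y = 0.
y''(x) = sum_{n>=0} (n+2)(n+1) a_{n+2} x^n.
The ODE becomes sum_n [(n+2)(n+1) a_{n+2} - 10 a_n] x^n = 0.
Setting each coefficient to zero gives the recurrence:
  (n+2)(n+1) a_{n+2} - 10 a_n = 0,
  a_{n+2} = 10 / ((n+1)(n+2)) a_n.

Check with a_0 = -1, a_1 = -2 (apply the recurrence for n = 0, 1, 2, 3): a_0 = -1, a_1 = -2, a_2 = -5, a_3 = -10/3, a_4 = -25/6, a_5 = -5/3.

a_{n+2} = 10/((n+1)(n+2)) * a_n; check: a_0 = -1, a_1 = -2, a_2 = -5, a_3 = -10/3, a_4 = -25/6, a_5 = -5/3


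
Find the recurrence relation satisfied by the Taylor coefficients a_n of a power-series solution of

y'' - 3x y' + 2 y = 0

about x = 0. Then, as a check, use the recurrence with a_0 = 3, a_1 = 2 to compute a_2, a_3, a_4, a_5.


Substitute y = sum_n a_n x^n.
y''(x) has coefficient (n+2)(n+1) a_{n+2} at x^n;
-3 x y'(x) has coefficient -3 n a_n at x^n (shift);
2 y(x) has coefficient 2 a_n at x^n.
Matching x^n: (n+2)(n+1) a_{n+2} + (-3n + 2) a_n = 0.
Thus a_{n+2} = (3n - 2) / ((n+1)(n+2)) * a_n.

Check with a_0 = 3, a_1 = 2 (apply the recurrence for n = 0, 1, 2, 3): a_0 = 3, a_1 = 2, a_2 = -3, a_3 = 1/3, a_4 = -1, a_5 = 7/60.

a_(n+2) = (3n - 2) / ((n+1)(n+2)) * a_n; check: a_0 = 3, a_1 = 2, a_2 = -3, a_3 = 1/3, a_4 = -1, a_5 = 7/60


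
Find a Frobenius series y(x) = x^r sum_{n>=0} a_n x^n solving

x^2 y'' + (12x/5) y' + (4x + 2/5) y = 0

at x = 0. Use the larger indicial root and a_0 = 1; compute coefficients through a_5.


Write in Frobenius form y'' + (p(x)/x) y' + (q(x)/x^2) y = 0:
  p(x) = 12/5,  q(x) = 4x + 2/5.
Indicial equation: r(r-1) + (12/5) r + (2/5) = 0 -> roots r_1 = -2/5, r_2 = -1.
Take r = r_1 = -2/5. Let y(x) = x^r sum_{n>=0} a_n x^n with a_0 = 1.
Substitute y = x^r sum a_n x^n and match x^{r+n}. The recurrence is
  D(n) a_n + 4 a_{n-1} = 0,  where D(n) = (r+n)(r+n-1) + (12/5)(r+n) + (2/5).
  a_n = -4 / D(n) * a_{n-1}.
Since the indicial polynomial factors as (r - r_1)(r - r_2), D(n) = (r_1 + n - r_1)(r_1 + n - r_2) = n(n + 3/5).
Evaluating step by step (a_0 = 1):
  n = 1: D(1) = 1(1 + 3/5) = 8/5; numerator = -4(1) = -4; a_1 = (-4)/(8/5) = -5/2
  n = 2: D(2) = 2(2 + 3/5) = 26/5; numerator = -4(-5/2) = 10; a_2 = (10)/(26/5) = 25/13
  n = 3: D(3) = 3(3 + 3/5) = 54/5; numerator = -4(25/13) = -100/13; a_3 = (-100/13)/(54/5) = -250/351
  n = 4: D(4) = 4(4 + 3/5) = 92/5; numerator = -4(-250/351) = 1000/351; a_4 = (1000/351)/(92/5) = 1250/8073
  n = 5: D(5) = 5(5 + 3/5) = 28; numerator = -4(1250/8073) = -5000/8073; a_5 = (-5000/8073)/(28) = -1250/56511

r = -2/5; a_0 = 1; a_1 = -5/2; a_2 = 25/13; a_3 = -250/351; a_4 = 1250/8073; a_5 = -1250/56511


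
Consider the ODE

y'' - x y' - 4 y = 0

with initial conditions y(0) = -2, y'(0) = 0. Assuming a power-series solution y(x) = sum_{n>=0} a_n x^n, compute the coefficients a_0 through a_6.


Ansatz: y(x) = sum_{n>=0} a_n x^n, so y'(x) = sum_{n>=1} n a_n x^(n-1) and y''(x) = sum_{n>=2} n(n-1) a_n x^(n-2).
Substitute into P(x) y'' + Q(x) y' + R(x) y = 0 with P(x) = 1, Q(x) = -x, R(x) = -4, and match powers of x.
Initial conditions: a_0 = -2, a_1 = 0.
Setting the coefficient of each power of x to zero and solving order by order (substituting the coefficients already found):
  x^0: 2 a_2 - 4 a_0 = 0  ->  2 a_2 = 4 a_0 = -8  ->  a_2 = -4
  x^1: 6 a_3 - 5 a_1 = 0  ->  6 a_3 = 5 a_1 = 0  ->  a_3 = 0
  x^2: 12 a_4 - 6 a_2 = 0  ->  12 a_4 = 6 a_2 = -24  ->  a_4 = -2
  x^3: 20 a_5 - 7 a_3 = 0  ->  20 a_5 = 7 a_3 = 0  ->  a_5 = 0
  x^4: 30 a_6 - 8 a_4 = 0  ->  30 a_6 = 8 a_4 = -16  ->  a_6 = -8/15
Truncated series: y(x) = -2 - 4 x^2 - 2 x^4 - (8/15) x^6 + O(x^7).

a_0 = -2; a_1 = 0; a_2 = -4; a_3 = 0; a_4 = -2; a_5 = 0; a_6 = -8/15


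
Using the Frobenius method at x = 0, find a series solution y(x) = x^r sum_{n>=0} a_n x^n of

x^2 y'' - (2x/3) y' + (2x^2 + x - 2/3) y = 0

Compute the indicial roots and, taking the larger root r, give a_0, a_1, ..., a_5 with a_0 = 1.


Write in Frobenius form y'' + (p(x)/x) y' + (q(x)/x^2) y = 0:
  p(x) = -2/3,  q(x) = 2x^2 + x - 2/3.
Indicial equation: r(r-1) + (-2/3) r + (-2/3) = 0 -> roots r_1 = 2, r_2 = -1/3.
Take r = r_1 = 2. Let y(x) = x^r sum_{n>=0} a_n x^n with a_0 = 1.
Substitute y = x^r sum a_n x^n and match x^{r+n}. The recurrence is
  D(n) a_n + 1 a_{n-1} + 2 a_{n-2} = 0,  where D(n) = (r+n)(r+n-1) + (-2/3)(r+n) + (-2/3).
  a_n = [-1 a_{n-1} - 2 a_{n-2}] / D(n).
Since the indicial polynomial factors as (r - r_1)(r - r_2), D(n) = (r_1 + n - r_1)(r_1 + n - r_2) = n(n + 7/3).
Evaluating step by step (a_0 = 1):
  n = 1: D(1) = 1(1 + 7/3) = 10/3; numerator = -1(1) = -1; a_1 = (-1)/(10/3) = -3/10
  n = 2: D(2) = 2(2 + 7/3) = 26/3; numerator = -1(-3/10) - 2(1) = -17/10; a_2 = (-17/10)/(26/3) = -51/260
  n = 3: D(3) = 3(3 + 7/3) = 16; numerator = -1(-51/260) - 2(-3/10) = 207/260; a_3 = (207/260)/(16) = 207/4160
  n = 4: D(4) = 4(4 + 7/3) = 76/3; numerator = -1(207/4160) - 2(-51/260) = 285/832; a_4 = (285/832)/(76/3) = 45/3328
  n = 5: D(5) = 5(5 + 7/3) = 110/3; numerator = -1(45/3328) - 2(207/4160) = -1881/16640; a_5 = (-1881/16640)/(110/3) = -513/166400

r = 2; a_0 = 1; a_1 = -3/10; a_2 = -51/260; a_3 = 207/4160; a_4 = 45/3328; a_5 = -513/166400


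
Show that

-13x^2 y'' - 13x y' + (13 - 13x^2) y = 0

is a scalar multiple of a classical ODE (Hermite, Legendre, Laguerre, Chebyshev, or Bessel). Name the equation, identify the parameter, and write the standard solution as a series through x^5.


All three coefficients share the factor -13; dividing through by -13 gives  x^2 y'' + x y' + (x^2 - 1) y = 0.
This matches the Bessel equation x^2 y'' + x y' + (x^2 - nu^2) y = 0 with nu^2 = 1, so nu = 1; the solution bounded at x = 0 is J_1(x).
Frobenius at x = 0: indicial roots ±nu; for r = nu the recurrence k(k + 2nu) c_k = -c_{k-2} gives the standard series J_nu(x) = sum_{k>=0} (-1)^k / (k! (k+nu)!) (x/2)^(2k+nu). Evaluate the first 3 terms:
  k = 0: (-1)^0 / (0! * 1! * 2^1) x^1 = 1/(1*1*2) x^1 = (1/2) x^1
  k = 1: (-1)^1 / (1! * 2! * 2^3) x^3 = -1/(1*2*8) x^3 = (-1/16) x^3
  k = 2: (-1)^2 / (2! * 3! * 2^5) x^5 = 1/(2*6*32) x^5 = (1/384) x^5
Hence J_1(x) = x^5/384 - x^3/16 + x/2 + ....

J_1(x); series = x^5/384 - x^3/16 + x/2


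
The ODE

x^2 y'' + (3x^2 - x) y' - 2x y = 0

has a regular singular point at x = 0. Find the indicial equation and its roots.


Divide by x^2 to reach normal form y'' + P_1(x) y' + P_2(x) y = 0 with P_1(x) = 3 - 1/x and P_2(x) = -2/x.
x = 0 is a singular point because the y'-coefficient 3 - 1/x has a pole at x = 0 and the y-coefficient -2/x has a pole at x = 0.
It is a regular singular point because x P_1(x) = p(x) = 3x - 1 and x^2 P_2(x) = q(x) = -2x are polynomials, hence analytic at x = 0.
p(0) = -1,  q(0) = 0.
Indicial equation: r(r-1) + p(0) r + q(0) = 0, i.e. r^2 + (p(0) - 1) r + q(0) = 0, i.e. r^2 - 2 r = 0.
Discriminant: (-2)^2 - 4(0) = 4, so r = (2 ± 2)/2.
Solving: r_1 = 2, r_2 = 0.

indicial: r^2 - 2 r = 0; roots r_1 = 2, r_2 = 0


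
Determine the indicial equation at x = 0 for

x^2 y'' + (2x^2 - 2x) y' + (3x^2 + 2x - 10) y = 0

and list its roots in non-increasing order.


Divide by x^2 to reach normal form y'' + P_1(x) y' + P_2(x) y = 0 with P_1(x) = 2 - 2/x and P_2(x) = 3 + 2/x - 10/x^2.
x = 0 is a singular point because the y'-coefficient 2 - 2/x has a pole at x = 0 and the y-coefficient 3 + 2/x - 10/x^2 has a pole at x = 0.
It is a regular singular point because x P_1(x) = p(x) = 2x - 2 and x^2 P_2(x) = q(x) = 3x^2 + 2x - 10 are polynomials, hence analytic at x = 0.
p(0) = -2,  q(0) = -10.
Indicial equation: r(r-1) + p(0) r + q(0) = 0, i.e. r^2 + (p(0) - 1) r + q(0) = 0, i.e. r^2 - 3 r - 10 = 0.
Discriminant: (-3)^2 - 4(-10) = 49, so r = (3 ± 7)/2.
Solving: r_1 = 5, r_2 = -2.

indicial: r^2 - 3 r - 10 = 0; roots r_1 = 5, r_2 = -2


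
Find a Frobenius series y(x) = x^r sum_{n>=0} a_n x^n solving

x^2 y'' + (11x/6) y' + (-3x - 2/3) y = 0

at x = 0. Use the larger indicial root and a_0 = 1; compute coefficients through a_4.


Write in Frobenius form y'' + (p(x)/x) y' + (q(x)/x^2) y = 0:
  p(x) = 11/6,  q(x) = -3x - 2/3.
Indicial equation: r(r-1) + (11/6) r + (-2/3) = 0 -> roots r_1 = 1/2, r_2 = -4/3.
Take r = r_1 = 1/2. Let y(x) = x^r sum_{n>=0} a_n x^n with a_0 = 1.
Substitute y = x^r sum a_n x^n and match x^{r+n}. The recurrence is
  D(n) a_n - 3 a_{n-1} = 0,  where D(n) = (r+n)(r+n-1) + (11/6)(r+n) + (-2/3).
  a_n = 3 / D(n) * a_{n-1}.
Since the indicial polynomial factors as (r - r_1)(r - r_2), D(n) = (r_1 + n - r_1)(r_1 + n - r_2) = n(n + 11/6).
Evaluating step by step (a_0 = 1):
  n = 1: D(1) = 1(1 + 11/6) = 17/6; numerator = 3(1) = 3; a_1 = (3)/(17/6) = 18/17
  n = 2: D(2) = 2(2 + 11/6) = 23/3; numerator = 3(18/17) = 54/17; a_2 = (54/17)/(23/3) = 162/391
  n = 3: D(3) = 3(3 + 11/6) = 29/2; numerator = 3(162/391) = 486/391; a_3 = (486/391)/(29/2) = 972/11339
  n = 4: D(4) = 4(4 + 11/6) = 70/3; numerator = 3(972/11339) = 2916/11339; a_4 = (2916/11339)/(70/3) = 4374/396865

r = 1/2; a_0 = 1; a_1 = 18/17; a_2 = 162/391; a_3 = 972/11339; a_4 = 4374/396865


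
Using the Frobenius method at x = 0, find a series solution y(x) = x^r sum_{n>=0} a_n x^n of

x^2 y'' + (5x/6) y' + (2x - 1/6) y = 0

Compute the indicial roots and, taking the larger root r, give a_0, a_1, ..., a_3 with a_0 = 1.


Write in Frobenius form y'' + (p(x)/x) y' + (q(x)/x^2) y = 0:
  p(x) = 5/6,  q(x) = 2x - 1/6.
Indicial equation: r(r-1) + (5/6) r + (-1/6) = 0 -> roots r_1 = 1/2, r_2 = -1/3.
Take r = r_1 = 1/2. Let y(x) = x^r sum_{n>=0} a_n x^n with a_0 = 1.
Substitute y = x^r sum a_n x^n and match x^{r+n}. The recurrence is
  D(n) a_n + 2 a_{n-1} = 0,  where D(n) = (r+n)(r+n-1) + (5/6)(r+n) + (-1/6).
  a_n = -2 / D(n) * a_{n-1}.
Since the indicial polynomial factors as (r - r_1)(r - r_2), D(n) = (r_1 + n - r_1)(r_1 + n - r_2) = n(n + 5/6).
Evaluating step by step (a_0 = 1):
  n = 1: D(1) = 1(1 + 5/6) = 11/6; numerator = -2(1) = -2; a_1 = (-2)/(11/6) = -12/11
  n = 2: D(2) = 2(2 + 5/6) = 17/3; numerator = -2(-12/11) = 24/11; a_2 = (24/11)/(17/3) = 72/187
  n = 3: D(3) = 3(3 + 5/6) = 23/2; numerator = -2(72/187) = -144/187; a_3 = (-144/187)/(23/2) = -288/4301

r = 1/2; a_0 = 1; a_1 = -12/11; a_2 = 72/187; a_3 = -288/4301


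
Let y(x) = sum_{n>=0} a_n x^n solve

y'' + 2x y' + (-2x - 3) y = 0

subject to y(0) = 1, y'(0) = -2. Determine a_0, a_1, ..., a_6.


Ansatz: y(x) = sum_{n>=0} a_n x^n, so y'(x) = sum_{n>=1} n a_n x^(n-1) and y''(x) = sum_{n>=2} n(n-1) a_n x^(n-2).
Substitute into P(x) y'' + Q(x) y' + R(x) y = 0 with P(x) = 1, Q(x) = 2x, R(x) = -2x - 3, and match powers of x.
Initial conditions: a_0 = 1, a_1 = -2.
Setting the coefficient of each power of x to zero and solving order by order (substituting the coefficients already found):
  x^0: 2 a_2 - 3 a_0 = 0  ->  2 a_2 = 3 a_0 = 3  ->  a_2 = 3/2
  x^1: 6 a_3 - a_1 - 2 a_0 = 0  ->  6 a_3 = a_1 + 2 a_0 = 0  ->  a_3 = 0
  x^2: 12 a_4 + a_2 - 2 a_1 = 0  ->  12 a_4 = -a_2 + 2 a_1 = -11/2  ->  a_4 = -11/24
  x^3: 20 a_5 + 3 a_3 - 2 a_2 = 0  ->  20 a_5 = -3 a_3 + 2 a_2 = 3  ->  a_5 = 3/20
  x^4: 30 a_6 + 5 a_4 - 2 a_3 = 0  ->  30 a_6 = -5 a_4 + 2 a_3 = 55/24  ->  a_6 = 11/144
Truncated series: y(x) = 1 - 2 x + (3/2) x^2 - (11/24) x^4 + (3/20) x^5 + (11/144) x^6 + O(x^7).

a_0 = 1; a_1 = -2; a_2 = 3/2; a_3 = 0; a_4 = -11/24; a_5 = 3/20; a_6 = 11/144


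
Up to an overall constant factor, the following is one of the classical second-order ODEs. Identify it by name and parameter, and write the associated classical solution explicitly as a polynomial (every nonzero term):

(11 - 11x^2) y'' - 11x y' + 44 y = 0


All three coefficients share the factor 11; dividing through by 11 gives  (1 - x^2) y'' - x y' + 4 y = 0.
This matches the Chebyshev equation (1 - x^2) y'' - x y' + n^2 y = 0 (note the -x y' term, not -2x y') with n^2 = 4, so n = 2; the polynomial solution is T_2(x).
With y = sum_k a_k x^k, matching x^k gives (k+2)(k+1) a_{k+2} = (k^2 - n^2) a_k = (k - 2)(k + 2) a_k. The right side vanishes at k = 2, so the series with the parity of 2 terminates at degree 2.
Standard normalization: leading coefficient of T_n is 2^(n-1), so a_2 = 2^1 = 2. Work downward with a_k = (k+1)(k+2) a_{k+2} / ((k - 2)(k + 2)):
  a_0 = (1)(2)(2) / ((0 - 2)(0 + 2)) = 4/(-4) = -1
Hence T_2(x) = 2 x^2 - 1.

T_2(x); series = 2 x^2 - 1


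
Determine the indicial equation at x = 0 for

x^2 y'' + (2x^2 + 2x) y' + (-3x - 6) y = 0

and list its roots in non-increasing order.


Divide by x^2 to reach normal form y'' + P_1(x) y' + P_2(x) y = 0 with P_1(x) = 2 + 2/x and P_2(x) = -3/x - 6/x^2.
x = 0 is a singular point because the y'-coefficient 2 + 2/x has a pole at x = 0 and the y-coefficient -3/x - 6/x^2 has a pole at x = 0.
It is a regular singular point because x P_1(x) = p(x) = 2x + 2 and x^2 P_2(x) = q(x) = -3x - 6 are polynomials, hence analytic at x = 0.
p(0) = 2,  q(0) = -6.
Indicial equation: r(r-1) + p(0) r + q(0) = 0, i.e. r^2 + (p(0) - 1) r + q(0) = 0, i.e. r^2 + 1 r - 6 = 0.
Discriminant: (1)^2 - 4(-6) = 25, so r = (-1 ± 5)/2.
Solving: r_1 = 2, r_2 = -3.

indicial: r^2 + 1 r - 6 = 0; roots r_1 = 2, r_2 = -3


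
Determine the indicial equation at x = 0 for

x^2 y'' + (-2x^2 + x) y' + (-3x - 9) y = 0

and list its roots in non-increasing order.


Divide by x^2 to reach normal form y'' + P_1(x) y' + P_2(x) y = 0 with P_1(x) = -2 + 1/x and P_2(x) = -3/x - 9/x^2.
x = 0 is a singular point because the y'-coefficient -2 + 1/x has a pole at x = 0 and the y-coefficient -3/x - 9/x^2 has a pole at x = 0.
It is a regular singular point because x P_1(x) = p(x) = 1 - 2x and x^2 P_2(x) = q(x) = -3x - 9 are polynomials, hence analytic at x = 0.
p(0) = 1,  q(0) = -9.
Indicial equation: r(r-1) + p(0) r + q(0) = 0, i.e. r^2 + (p(0) - 1) r + q(0) = 0, i.e. r^2 - 9 = 0.
Discriminant: (0)^2 - 4(-9) = 36, so r = (0 ± 6)/2.
Solving: r_1 = 3, r_2 = -3.

indicial: r^2 - 9 = 0; roots r_1 = 3, r_2 = -3


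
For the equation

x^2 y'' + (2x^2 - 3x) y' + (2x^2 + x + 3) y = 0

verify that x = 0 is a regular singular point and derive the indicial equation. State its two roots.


Divide by x^2 to reach normal form y'' + P_1(x) y' + P_2(x) y = 0 with P_1(x) = 2 - 3/x and P_2(x) = 2 + 1/x + 3/x^2.
x = 0 is a singular point because the y'-coefficient 2 - 3/x has a pole at x = 0 and the y-coefficient 2 + 1/x + 3/x^2 has a pole at x = 0.
It is a regular singular point because x P_1(x) = p(x) = 2x - 3 and x^2 P_2(x) = q(x) = 2x^2 + x + 3 are polynomials, hence analytic at x = 0.
p(0) = -3,  q(0) = 3.
Indicial equation: r(r-1) + p(0) r + q(0) = 0, i.e. r^2 + (p(0) - 1) r + q(0) = 0, i.e. r^2 - 4 r + 3 = 0.
Discriminant: (-4)^2 - 4(3) = 4, so r = (4 ± 2)/2.
Solving: r_1 = 3, r_2 = 1.

indicial: r^2 - 4 r + 3 = 0; roots r_1 = 3, r_2 = 1


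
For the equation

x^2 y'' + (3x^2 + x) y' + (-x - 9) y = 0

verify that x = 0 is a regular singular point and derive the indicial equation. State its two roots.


Divide by x^2 to reach normal form y'' + P_1(x) y' + P_2(x) y = 0 with P_1(x) = 3 + 1/x and P_2(x) = -1/x - 9/x^2.
x = 0 is a singular point because the y'-coefficient 3 + 1/x has a pole at x = 0 and the y-coefficient -1/x - 9/x^2 has a pole at x = 0.
It is a regular singular point because x P_1(x) = p(x) = 3x + 1 and x^2 P_2(x) = q(x) = -x - 9 are polynomials, hence analytic at x = 0.
p(0) = 1,  q(0) = -9.
Indicial equation: r(r-1) + p(0) r + q(0) = 0, i.e. r^2 + (p(0) - 1) r + q(0) = 0, i.e. r^2 - 9 = 0.
Discriminant: (0)^2 - 4(-9) = 36, so r = (0 ± 6)/2.
Solving: r_1 = 3, r_2 = -3.

indicial: r^2 - 9 = 0; roots r_1 = 3, r_2 = -3


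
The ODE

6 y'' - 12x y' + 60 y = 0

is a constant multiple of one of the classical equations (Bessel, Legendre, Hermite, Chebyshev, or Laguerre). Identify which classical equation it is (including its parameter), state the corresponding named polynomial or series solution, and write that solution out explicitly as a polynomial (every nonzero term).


All three coefficients share the factor 6; dividing through by 6 gives  y'' - 2x y' + 10 y = 0.
This matches the Hermite equation y'' - 2x y' + 2n y = 0 with 2n = 10, so n = 5; the polynomial solution is H_5(x).
With y = sum_k a_k x^k, matching x^k gives (k+2)(k+1) a_{k+2} = 2(k - n) a_k = 2(k - 5) a_k. The right side vanishes at k = 5, so the series with the parity of 5 terminates at degree 5.
Standard normalization: leading coefficient of H_n is 2^n, so a_5 = 2^5 = 32. Work downward with a_k = (k+1)(k+2) a_{k+2} / (2(k - n)):
  a_3 = (4)(5)(32) / (2(3 - 5)) = 640/(-4) = -160
  a_1 = (2)(3)(-160) / (2(1 - 5)) = -960/(-8) = 120
Hence H_5(x) = 32 x^5 - 160 x^3 + 120 x.

H_5(x); series = 32 x^5 - 160 x^3 + 120 x


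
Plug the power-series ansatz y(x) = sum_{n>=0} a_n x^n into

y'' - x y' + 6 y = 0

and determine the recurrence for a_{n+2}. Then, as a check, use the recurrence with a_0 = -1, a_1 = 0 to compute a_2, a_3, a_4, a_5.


Substitute y = sum_n a_n x^n.
y''(x) has coefficient (n+2)(n+1) a_{n+2} at x^n;
-x y'(x) has coefficient -n a_n at x^n (shift);
6 y(x) has coefficient 6 a_n at x^n.
Matching x^n: (n+2)(n+1) a_{n+2} + (-n + 6) a_n = 0.
Thus a_{n+2} = (n - 6) / ((n+1)(n+2)) * a_n.

Check with a_0 = -1, a_1 = 0 (apply the recurrence for n = 0, 1, 2, 3): a_0 = -1, a_1 = 0, a_2 = 3, a_3 = 0, a_4 = -1, a_5 = 0.

a_(n+2) = (n - 6) / ((n+1)(n+2)) * a_n; check: a_0 = -1, a_1 = 0, a_2 = 3, a_3 = 0, a_4 = -1, a_5 = 0


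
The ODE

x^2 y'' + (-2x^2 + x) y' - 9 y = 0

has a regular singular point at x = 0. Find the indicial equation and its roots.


Divide by x^2 to reach normal form y'' + P_1(x) y' + P_2(x) y = 0 with P_1(x) = -2 + 1/x and P_2(x) = -9/x^2.
x = 0 is a singular point because the y'-coefficient -2 + 1/x has a pole at x = 0 and the y-coefficient -9/x^2 has a pole at x = 0.
It is a regular singular point because x P_1(x) = p(x) = 1 - 2x and x^2 P_2(x) = q(x) = -9 are polynomials, hence analytic at x = 0.
p(0) = 1,  q(0) = -9.
Indicial equation: r(r-1) + p(0) r + q(0) = 0, i.e. r^2 + (p(0) - 1) r + q(0) = 0, i.e. r^2 - 9 = 0.
Discriminant: (0)^2 - 4(-9) = 36, so r = (0 ± 6)/2.
Solving: r_1 = 3, r_2 = -3.

indicial: r^2 - 9 = 0; roots r_1 = 3, r_2 = -3


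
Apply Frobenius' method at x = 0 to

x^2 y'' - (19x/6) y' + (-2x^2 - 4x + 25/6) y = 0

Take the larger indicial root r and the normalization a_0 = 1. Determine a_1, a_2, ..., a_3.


Write in Frobenius form y'' + (p(x)/x) y' + (q(x)/x^2) y = 0:
  p(x) = -19/6,  q(x) = -2x^2 - 4x + 25/6.
Indicial equation: r(r-1) + (-19/6) r + (25/6) = 0 -> roots r_1 = 5/2, r_2 = 5/3.
Take r = r_1 = 5/2. Let y(x) = x^r sum_{n>=0} a_n x^n with a_0 = 1.
Substitute y = x^r sum a_n x^n and match x^{r+n}. The recurrence is
  D(n) a_n - 4 a_{n-1} - 2 a_{n-2} = 0,  where D(n) = (r+n)(r+n-1) + (-19/6)(r+n) + (25/6).
  a_n = [4 a_{n-1} + 2 a_{n-2}] / D(n).
Since the indicial polynomial factors as (r - r_1)(r - r_2), D(n) = (r_1 + n - r_1)(r_1 + n - r_2) = n(n + 5/6).
Evaluating step by step (a_0 = 1):
  n = 1: D(1) = 1(1 + 5/6) = 11/6; numerator = 4(1) = 4; a_1 = (4)/(11/6) = 24/11
  n = 2: D(2) = 2(2 + 5/6) = 17/3; numerator = 4(24/11) + 2(1) = 118/11; a_2 = (118/11)/(17/3) = 354/187
  n = 3: D(3) = 3(3 + 5/6) = 23/2; numerator = 4(354/187) + 2(24/11) = 2232/187; a_3 = (2232/187)/(23/2) = 4464/4301

r = 5/2; a_0 = 1; a_1 = 24/11; a_2 = 354/187; a_3 = 4464/4301


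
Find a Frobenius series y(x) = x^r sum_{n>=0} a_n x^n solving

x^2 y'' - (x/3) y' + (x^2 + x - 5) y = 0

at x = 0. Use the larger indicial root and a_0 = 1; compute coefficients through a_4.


Write in Frobenius form y'' + (p(x)/x) y' + (q(x)/x^2) y = 0:
  p(x) = -1/3,  q(x) = x^2 + x - 5.
Indicial equation: r(r-1) + (-1/3) r + (-5) = 0 -> roots r_1 = 3, r_2 = -5/3.
Take r = r_1 = 3. Let y(x) = x^r sum_{n>=0} a_n x^n with a_0 = 1.
Substitute y = x^r sum a_n x^n and match x^{r+n}. The recurrence is
  D(n) a_n + 1 a_{n-1} + 1 a_{n-2} = 0,  where D(n) = (r+n)(r+n-1) + (-1/3)(r+n) + (-5).
  a_n = [-1 a_{n-1} - 1 a_{n-2}] / D(n).
Since the indicial polynomial factors as (r - r_1)(r - r_2), D(n) = (r_1 + n - r_1)(r_1 + n - r_2) = n(n + 14/3).
Evaluating step by step (a_0 = 1):
  n = 1: D(1) = 1(1 + 14/3) = 17/3; numerator = -1(1) = -1; a_1 = (-1)/(17/3) = -3/17
  n = 2: D(2) = 2(2 + 14/3) = 40/3; numerator = -1(-3/17) - 1(1) = -14/17; a_2 = (-14/17)/(40/3) = -21/340
  n = 3: D(3) = 3(3 + 14/3) = 23; numerator = -1(-21/340) - 1(-3/17) = 81/340; a_3 = (81/340)/(23) = 81/7820
  n = 4: D(4) = 4(4 + 14/3) = 104/3; numerator = -1(81/7820) - 1(-21/340) = 201/3910; a_4 = (201/3910)/(104/3) = 603/406640

r = 3; a_0 = 1; a_1 = -3/17; a_2 = -21/340; a_3 = 81/7820; a_4 = 603/406640


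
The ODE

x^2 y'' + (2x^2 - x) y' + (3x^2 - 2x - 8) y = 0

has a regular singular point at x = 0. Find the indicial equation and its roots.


Divide by x^2 to reach normal form y'' + P_1(x) y' + P_2(x) y = 0 with P_1(x) = 2 - 1/x and P_2(x) = 3 - 2/x - 8/x^2.
x = 0 is a singular point because the y'-coefficient 2 - 1/x has a pole at x = 0 and the y-coefficient 3 - 2/x - 8/x^2 has a pole at x = 0.
It is a regular singular point because x P_1(x) = p(x) = 2x - 1 and x^2 P_2(x) = q(x) = 3x^2 - 2x - 8 are polynomials, hence analytic at x = 0.
p(0) = -1,  q(0) = -8.
Indicial equation: r(r-1) + p(0) r + q(0) = 0, i.e. r^2 + (p(0) - 1) r + q(0) = 0, i.e. r^2 - 2 r - 8 = 0.
Discriminant: (-2)^2 - 4(-8) = 36, so r = (2 ± 6)/2.
Solving: r_1 = 4, r_2 = -2.

indicial: r^2 - 2 r - 8 = 0; roots r_1 = 4, r_2 = -2


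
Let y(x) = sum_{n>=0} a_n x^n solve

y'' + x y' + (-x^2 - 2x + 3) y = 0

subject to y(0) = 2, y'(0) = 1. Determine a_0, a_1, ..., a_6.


Ansatz: y(x) = sum_{n>=0} a_n x^n, so y'(x) = sum_{n>=1} n a_n x^(n-1) and y''(x) = sum_{n>=2} n(n-1) a_n x^(n-2).
Substitute into P(x) y'' + Q(x) y' + R(x) y = 0 with P(x) = 1, Q(x) = x, R(x) = -x^2 - 2x + 3, and match powers of x.
Initial conditions: a_0 = 2, a_1 = 1.
Setting the coefficient of each power of x to zero and solving order by order (substituting the coefficients already found):
  x^0: 2 a_2 + 3 a_0 = 0  ->  2 a_2 = -3 a_0 = -6  ->  a_2 = -3
  x^1: 6 a_3 + 4 a_1 - 2 a_0 = 0  ->  6 a_3 = -4 a_1 + 2 a_0 = 0  ->  a_3 = 0
  x^2: 12 a_4 + 5 a_2 - 2 a_1 - a_0 = 0  ->  12 a_4 = -5 a_2 + 2 a_1 + a_0 = 19  ->  a_4 = 19/12
  x^3: 20 a_5 + 6 a_3 - 2 a_2 - a_1 = 0  ->  20 a_5 = -6 a_3 + 2 a_2 + a_1 = -5  ->  a_5 = -1/4
  x^4: 30 a_6 + 7 a_4 - 2 a_3 - a_2 = 0  ->  30 a_6 = -7 a_4 + 2 a_3 + a_2 = -169/12  ->  a_6 = -169/360
Truncated series: y(x) = 2 + x - 3 x^2 + (19/12) x^4 - (1/4) x^5 - (169/360) x^6 + O(x^7).

a_0 = 2; a_1 = 1; a_2 = -3; a_3 = 0; a_4 = 19/12; a_5 = -1/4; a_6 = -169/360


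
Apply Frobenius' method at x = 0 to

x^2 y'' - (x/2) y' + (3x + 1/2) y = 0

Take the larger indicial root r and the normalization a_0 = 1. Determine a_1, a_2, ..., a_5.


Write in Frobenius form y'' + (p(x)/x) y' + (q(x)/x^2) y = 0:
  p(x) = -1/2,  q(x) = 3x + 1/2.
Indicial equation: r(r-1) + (-1/2) r + (1/2) = 0 -> roots r_1 = 1, r_2 = 1/2.
Take r = r_1 = 1. Let y(x) = x^r sum_{n>=0} a_n x^n with a_0 = 1.
Substitute y = x^r sum a_n x^n and match x^{r+n}. The recurrence is
  D(n) a_n + 3 a_{n-1} = 0,  where D(n) = (r+n)(r+n-1) + (-1/2)(r+n) + (1/2).
  a_n = -3 / D(n) * a_{n-1}.
Since the indicial polynomial factors as (r - r_1)(r - r_2), D(n) = (r_1 + n - r_1)(r_1 + n - r_2) = n(n + 1/2).
Evaluating step by step (a_0 = 1):
  n = 1: D(1) = 1(1 + 1/2) = 3/2; numerator = -3(1) = -3; a_1 = (-3)/(3/2) = -2
  n = 2: D(2) = 2(2 + 1/2) = 5; numerator = -3(-2) = 6; a_2 = (6)/(5) = 6/5
  n = 3: D(3) = 3(3 + 1/2) = 21/2; numerator = -3(6/5) = -18/5; a_3 = (-18/5)/(21/2) = -12/35
  n = 4: D(4) = 4(4 + 1/2) = 18; numerator = -3(-12/35) = 36/35; a_4 = (36/35)/(18) = 2/35
  n = 5: D(5) = 5(5 + 1/2) = 55/2; numerator = -3(2/35) = -6/35; a_5 = (-6/35)/(55/2) = -12/1925

r = 1; a_0 = 1; a_1 = -2; a_2 = 6/5; a_3 = -12/35; a_4 = 2/35; a_5 = -12/1925


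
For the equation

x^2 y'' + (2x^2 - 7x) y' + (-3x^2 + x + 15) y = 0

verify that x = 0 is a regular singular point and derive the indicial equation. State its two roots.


Divide by x^2 to reach normal form y'' + P_1(x) y' + P_2(x) y = 0 with P_1(x) = 2 - 7/x and P_2(x) = -3 + 1/x + 15/x^2.
x = 0 is a singular point because the y'-coefficient 2 - 7/x has a pole at x = 0 and the y-coefficient -3 + 1/x + 15/x^2 has a pole at x = 0.
It is a regular singular point because x P_1(x) = p(x) = 2x - 7 and x^2 P_2(x) = q(x) = -3x^2 + x + 15 are polynomials, hence analytic at x = 0.
p(0) = -7,  q(0) = 15.
Indicial equation: r(r-1) + p(0) r + q(0) = 0, i.e. r^2 + (p(0) - 1) r + q(0) = 0, i.e. r^2 - 8 r + 15 = 0.
Discriminant: (-8)^2 - 4(15) = 4, so r = (8 ± 2)/2.
Solving: r_1 = 5, r_2 = 3.

indicial: r^2 - 8 r + 15 = 0; roots r_1 = 5, r_2 = 3


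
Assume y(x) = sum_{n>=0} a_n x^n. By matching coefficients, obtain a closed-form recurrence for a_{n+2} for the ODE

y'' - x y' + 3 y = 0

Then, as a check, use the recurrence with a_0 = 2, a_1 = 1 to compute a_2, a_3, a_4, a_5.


Substitute y = sum_n a_n x^n.
y''(x) has coefficient (n+2)(n+1) a_{n+2} at x^n;
-x y'(x) has coefficient -n a_n at x^n (shift);
3 y(x) has coefficient 3 a_n at x^n.
Matching x^n: (n+2)(n+1) a_{n+2} + (-n + 3) a_n = 0.
Thus a_{n+2} = (n - 3) / ((n+1)(n+2)) * a_n.

Check with a_0 = 2, a_1 = 1 (apply the recurrence for n = 0, 1, 2, 3): a_0 = 2, a_1 = 1, a_2 = -3, a_3 = -1/3, a_4 = 1/4, a_5 = 0.

a_(n+2) = (n - 3) / ((n+1)(n+2)) * a_n; check: a_0 = 2, a_1 = 1, a_2 = -3, a_3 = -1/3, a_4 = 1/4, a_5 = 0


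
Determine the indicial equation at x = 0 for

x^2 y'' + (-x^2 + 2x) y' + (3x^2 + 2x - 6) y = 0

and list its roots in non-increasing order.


Divide by x^2 to reach normal form y'' + P_1(x) y' + P_2(x) y = 0 with P_1(x) = -1 + 2/x and P_2(x) = 3 + 2/x - 6/x^2.
x = 0 is a singular point because the y'-coefficient -1 + 2/x has a pole at x = 0 and the y-coefficient 3 + 2/x - 6/x^2 has a pole at x = 0.
It is a regular singular point because x P_1(x) = p(x) = 2 - x and x^2 P_2(x) = q(x) = 3x^2 + 2x - 6 are polynomials, hence analytic at x = 0.
p(0) = 2,  q(0) = -6.
Indicial equation: r(r-1) + p(0) r + q(0) = 0, i.e. r^2 + (p(0) - 1) r + q(0) = 0, i.e. r^2 + 1 r - 6 = 0.
Discriminant: (1)^2 - 4(-6) = 25, so r = (-1 ± 5)/2.
Solving: r_1 = 2, r_2 = -3.

indicial: r^2 + 1 r - 6 = 0; roots r_1 = 2, r_2 = -3


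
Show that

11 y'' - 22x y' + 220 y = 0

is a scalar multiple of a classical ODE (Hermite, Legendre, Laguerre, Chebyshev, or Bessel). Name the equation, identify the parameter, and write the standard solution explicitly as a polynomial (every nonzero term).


All three coefficients share the factor 11; dividing through by 11 gives  y'' - 2x y' + 20 y = 0.
This matches the Hermite equation y'' - 2x y' + 2n y = 0 with 2n = 20, so n = 10; the polynomial solution is H_10(x).
With y = sum_k a_k x^k, matching x^k gives (k+2)(k+1) a_{k+2} = 2(k - n) a_k = 2(k - 10) a_k. The right side vanishes at k = 10, so the series with the parity of 10 terminates at degree 10.
Standard normalization: leading coefficient of H_n is 2^n, so a_10 = 2^10 = 1024. Work downward with a_k = (k+1)(k+2) a_{k+2} / (2(k - n)):
  a_8 = (9)(10)(1024) / (2(8 - 10)) = 92160/(-4) = -23040
  a_6 = (7)(8)(-23040) / (2(6 - 10)) = -1290240/(-8) = 161280
  a_4 = (5)(6)(161280) / (2(4 - 10)) = 4838400/(-12) = -403200
  a_2 = (3)(4)(-403200) / (2(2 - 10)) = -4838400/(-16) = 302400
  a_0 = (1)(2)(302400) / (2(0 - 10)) = 604800/(-20) = -30240
Hence H_10(x) = 1024 x^10 - 23040 x^8 + 161280 x^6 - 403200 x^4 + 302400 x^2 - 30240.

H_10(x); series = 1024 x^10 - 23040 x^8 + 161280 x^6 - 403200 x^4 + 302400 x^2 - 30240


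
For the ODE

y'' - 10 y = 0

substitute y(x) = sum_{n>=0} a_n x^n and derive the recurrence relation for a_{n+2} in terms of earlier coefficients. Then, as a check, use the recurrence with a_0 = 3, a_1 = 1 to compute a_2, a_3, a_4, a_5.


Substitute y = sum_n a_n x^n into y'' + (const) y = 0.
y''(x) = sum_{n>=0} (n+2)(n+1) a_{n+2} x^n.
The ODE becomes sum_n [(n+2)(n+1) a_{n+2} - 10 a_n] x^n = 0.
Setting each coefficient to zero gives the recurrence:
  (n+2)(n+1) a_{n+2} - 10 a_n = 0,
  a_{n+2} = 10 / ((n+1)(n+2)) a_n.

Check with a_0 = 3, a_1 = 1 (apply the recurrence for n = 0, 1, 2, 3): a_0 = 3, a_1 = 1, a_2 = 15, a_3 = 5/3, a_4 = 25/2, a_5 = 5/6.

a_{n+2} = 10/((n+1)(n+2)) * a_n; check: a_0 = 3, a_1 = 1, a_2 = 15, a_3 = 5/3, a_4 = 25/2, a_5 = 5/6


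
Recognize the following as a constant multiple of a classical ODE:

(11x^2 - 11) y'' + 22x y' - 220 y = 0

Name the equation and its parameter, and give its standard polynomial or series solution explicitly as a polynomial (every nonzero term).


All three coefficients share the factor -11; dividing through by -11 gives  (1 - x^2) y'' - 2x y' + 20 y = 0.
This matches the Legendre equation (1 - x^2) y'' - 2x y' + n(n+1) y = 0 (note the -2x y' term) with n(n+1) = 20, so n = 4; the polynomial solution is P_4(x).
With y = sum_k a_k x^k, matching x^k gives (k+2)(k+1) a_{k+2} = [k(k+1) - n(n+1)] a_k = (k - 4)(k + 5) a_k. The right side vanishes at k = 4, so the series with the parity of 4 terminates at degree 4.
Standard normalization (P_n(1) = 1): leading coefficient (2n)!/(2^n (n!)^2) = 40320/(16*576) = 35/8, so a_4 = 35/8. Work downward with a_k = (k+1)(k+2) a_{k+2} / ((k - 4)(k + 5)):
  a_2 = (3)(4)(35/8) / ((2 - 4)(2 + 5)) = (105/2)/(-14) = -15/4
  a_0 = (1)(2)(-15/4) / ((0 - 4)(0 + 5)) = (-15/2)/(-20) = 3/8
Hence P_4(x) = 35 x^4/8 - 15 x^2/4 + 3/8.

P_4(x); series = 35 x^4/8 - 15 x^2/4 + 3/8
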